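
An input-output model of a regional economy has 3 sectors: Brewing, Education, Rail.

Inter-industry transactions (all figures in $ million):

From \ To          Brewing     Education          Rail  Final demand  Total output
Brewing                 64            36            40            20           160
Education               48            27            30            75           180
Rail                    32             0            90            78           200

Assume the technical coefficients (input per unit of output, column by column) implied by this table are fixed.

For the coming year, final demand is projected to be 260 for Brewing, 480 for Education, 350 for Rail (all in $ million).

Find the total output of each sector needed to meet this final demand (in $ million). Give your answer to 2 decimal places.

Technical coefficients a_ij = z_ij / X_j:
  a_BB = 64/160 = 0.40, a_EB = 48/160 = 0.30, a_RB = 32/160 = 0.20
  a_BE = 36/180 = 0.20, a_EE = 27/180 = 0.15, a_RE = 0/180 = 0.00
  a_BR = 40/200 = 0.20, a_ER = 30/200 = 0.15, a_RR = 90/200 = 0.45
I − A =
  [   0.60    -0.20    -0.20]
  [  -0.30     0.85    -0.15]
  [  -0.20     0.00     0.55]
Cofactors of I−A, C_ij = (−1)^(i+j)·(minor ij) (rows/columns in the sector order above):
  C_11 = (0.85)(0.55) − (-0.15)(0.00) = 0.4675
  C_12 = −[(-0.30)(0.55) − (-0.15)(-0.20)] = 0.1950
  C_13 = (-0.30)(0.00) − (0.85)(-0.20) = 0.1700
  C_21 = −[(-0.20)(0.55) − (-0.20)(0.00)] = 0.1100
  C_22 = (0.60)(0.55) − (-0.20)(-0.20) = 0.2900
  C_23 = −[(0.60)(0.00) − (-0.20)(-0.20)] = 0.0400
  C_31 = (-0.20)(-0.15) − (-0.20)(0.85) = 0.2000
  C_32 = −[(0.60)(-0.15) − (-0.20)(-0.30)] = 0.1500
  C_33 = (0.60)(0.85) − (-0.20)(-0.30) = 0.4500
det(I−A) = Σ_j (I−A)_1j·C_1j = (0.60)(0.4675) + (-0.20)(0.1950) + (-0.20)(0.1700) = 0.2075
adj(I−A) = Cᵀ =
  [ 0.4675   0.1100   0.2000]
  [ 0.1950   0.2900   0.1500]
  [ 0.1700   0.0400   0.4500]
(I − A)⁻¹ = adj(I−A) / det(I−A) ≈
  [   2.2530     0.5301     0.9639]
  [   0.9398     1.3976     0.7229]
  [   0.8193     0.1928     2.1687]
x = (I − A)⁻¹ d = adj(I−A)·d / det(I−A), with det(I−A) = 0.2075:
  x_B = (0.4675·260 + 0.1100·480 + 0.2000·350) / 0.2075 = 244.35 / 0.2075 ≈ 1177.59
  x_E = (0.1950·260 + 0.2900·480 + 0.1500·350) / 0.2075 = 242.40 / 0.2075 ≈ 1168.19
  x_R = (0.1700·260 + 0.0400·480 + 0.4500·350) / 0.2075 = 220.90 / 0.2075 ≈ 1064.58

x_B = 1177.59, x_E = 1168.19, x_R = 1064.58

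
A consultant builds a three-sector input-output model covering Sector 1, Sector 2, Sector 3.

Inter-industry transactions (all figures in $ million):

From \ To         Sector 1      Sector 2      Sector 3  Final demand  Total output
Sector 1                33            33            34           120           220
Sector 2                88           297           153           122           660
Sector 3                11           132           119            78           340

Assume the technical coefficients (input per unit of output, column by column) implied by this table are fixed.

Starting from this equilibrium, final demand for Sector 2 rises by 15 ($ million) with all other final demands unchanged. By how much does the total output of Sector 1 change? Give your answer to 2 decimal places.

Δx_1 = 3.89

Technical coefficients a_ij = z_ij / X_j:
  a_11 = 33/220 = 0.15, a_21 = 88/220 = 0.40, a_31 = 11/220 = 0.05
  a_12 = 33/660 = 0.05, a_22 = 297/660 = 0.45, a_32 = 132/660 = 0.20
  a_13 = 34/340 = 0.10, a_23 = 153/340 = 0.45, a_33 = 119/340 = 0.35
I − A =
  [   0.85    -0.05    -0.10]
  [  -0.40     0.55    -0.45]
  [  -0.05    -0.20     0.65]
Cofactors of I−A, C_ij = (−1)^(i+j)·(minor ij) (rows/columns in the sector order above):
  C_11 = (0.55)(0.65) − (-0.45)(-0.20) = 0.2675
  C_12 = −[(-0.40)(0.65) − (-0.45)(-0.05)] = 0.2825
  C_13 = (-0.40)(-0.20) − (0.55)(-0.05) = 0.1075
  C_21 = −[(-0.05)(0.65) − (-0.10)(-0.20)] = 0.0525
  C_22 = (0.85)(0.65) − (-0.10)(-0.05) = 0.5475
  C_23 = −[(0.85)(-0.20) − (-0.05)(-0.05)] = 0.1725
  C_31 = (-0.05)(-0.45) − (-0.10)(0.55) = 0.0775
  C_32 = −[(0.85)(-0.45) − (-0.10)(-0.40)] = 0.4225
  C_33 = (0.85)(0.55) − (-0.05)(-0.40) = 0.4475
det(I−A) = Σ_j (I−A)_1j·C_1j = (0.85)(0.2675) + (-0.05)(0.2825) + (-0.10)(0.1075) = 0.2025
adj(I−A) = Cᵀ =
  [ 0.2675   0.0525   0.0775]
  [ 0.2825   0.5475   0.4225]
  [ 0.1075   0.1725   0.4475]
(I − A)⁻¹ = adj(I−A) / det(I−A) ≈
  [   1.3210     0.2593     0.3827]
  [   1.3951     2.7037     2.0864]
  [   0.5309     0.8519     2.2099]
Δx = (I − A)⁻¹ Δd with Δd having +15 in the Sector 2 component and 0 elsewhere.
So Δx_1 = L_12 · (+15), where L_12 = adj(I−A)_12 / det(I−A) = 0.0525 / 0.2025.
Δx_1 = 0.0525 × (+15) / 0.2025 = 0.7875 / 0.2025 ≈ 3.89.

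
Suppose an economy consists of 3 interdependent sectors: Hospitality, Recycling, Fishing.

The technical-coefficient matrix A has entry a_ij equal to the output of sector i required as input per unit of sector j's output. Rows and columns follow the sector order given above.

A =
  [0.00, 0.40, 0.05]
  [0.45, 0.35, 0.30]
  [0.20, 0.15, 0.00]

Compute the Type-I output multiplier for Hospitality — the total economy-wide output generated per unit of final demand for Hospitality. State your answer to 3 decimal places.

m_H = 3.356

I − A =
  [   1.00    -0.40    -0.05]
  [  -0.45     0.65    -0.30]
  [  -0.20    -0.15     1.00]
Cofactors of I−A, C_ij = (−1)^(i+j)·(minor ij) (rows/columns in the sector order above):
  C_11 = (0.65)(1.00) − (-0.30)(-0.15) = 0.6050
  C_12 = −[(-0.45)(1.00) − (-0.30)(-0.20)] = 0.5100
  C_13 = (-0.45)(-0.15) − (0.65)(-0.20) = 0.1975
  C_21 = −[(-0.40)(1.00) − (-0.05)(-0.15)] = 0.4075
  C_22 = (1.00)(1.00) − (-0.05)(-0.20) = 0.9900
  C_23 = −[(1.00)(-0.15) − (-0.40)(-0.20)] = 0.2300
  C_31 = (-0.40)(-0.30) − (-0.05)(0.65) = 0.1525
  C_32 = −[(1.00)(-0.30) − (-0.05)(-0.45)] = 0.3225
  C_33 = (1.00)(0.65) − (-0.40)(-0.45) = 0.4700
det(I−A) = Σ_j (I−A)_1j·C_1j = (1.00)(0.6050) + (-0.40)(0.5100) + (-0.05)(0.1975) = 0.391125
adj(I−A) = Cᵀ =
  [ 0.6050   0.4075   0.1525]
  [ 0.5100   0.9900   0.3225]
  [ 0.1975   0.2300   0.4700]
(I − A)⁻¹ = adj(I−A) / det(I−A) ≈
  [   1.5468     1.0419     0.3899]
  [   1.3039     2.5312     0.8245]
  [   0.5050     0.5880     1.2017]
The output multiplier for sector j is the column-j sum of the Leontief inverse (I − A)⁻¹ = adj(I−A) / det(I−A).
Column H of adj(I−A): (0.6050, 0.5100, 0.1975); det(I−A) = 0.391125.
m_H = (0.6050 + 0.5100 + 0.1975) / 0.391125 = 1.3125 / 0.391125 ≈ 3.356.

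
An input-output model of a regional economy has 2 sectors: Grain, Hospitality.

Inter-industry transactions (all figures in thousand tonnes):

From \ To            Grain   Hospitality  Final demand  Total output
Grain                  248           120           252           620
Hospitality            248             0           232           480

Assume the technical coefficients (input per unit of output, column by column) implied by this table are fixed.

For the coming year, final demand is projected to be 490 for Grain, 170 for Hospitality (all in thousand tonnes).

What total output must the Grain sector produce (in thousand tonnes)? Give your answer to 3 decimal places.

x_1 = 1065.000

Technical coefficients a_ij = z_ij / X_j:
  a_11 = 248/620 = 0.40, a_21 = 248/620 = 0.40
  a_12 = 120/480 = 0.25, a_22 = 0/480 = 0.00
I − A =
  [   0.60    -0.25]
  [  -0.40     1.00]
det(I−A) = (0.60)(1.00) − (-0.25)(-0.40) = 0.5000
adj(I−A) = [[1.00, 0.25], [0.40, 0.60]]
(I − A)⁻¹ = adj(I−A) / det(I−A) ≈
  [   2.0000     0.5000]
  [   0.8000     1.2000]
x = (I − A)⁻¹ d = adj(I−A)·d / det(I−A), with det(I−A) = 0.5000:
  x_1 = (1.00·490 + 0.25·170) / 0.5000 = 532.50 / 0.5000 = 1065.000
  x_2 = (0.40·490 + 0.60·170) / 0.5000 = 298.00 / 0.5000 = 596.000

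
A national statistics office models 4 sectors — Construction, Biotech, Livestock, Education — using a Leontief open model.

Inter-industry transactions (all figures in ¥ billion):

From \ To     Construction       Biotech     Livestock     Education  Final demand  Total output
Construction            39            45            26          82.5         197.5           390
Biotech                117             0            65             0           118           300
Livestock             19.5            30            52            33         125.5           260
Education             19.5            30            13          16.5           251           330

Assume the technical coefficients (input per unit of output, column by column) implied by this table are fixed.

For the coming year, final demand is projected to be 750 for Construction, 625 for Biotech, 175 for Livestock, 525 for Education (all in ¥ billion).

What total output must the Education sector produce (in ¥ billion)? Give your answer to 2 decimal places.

Technical coefficients a_ij = z_ij / X_j:
  a_11 = 39/390 = 0.10, a_21 = 117/390 = 0.30, a_31 = 19.5/390 = 0.05, a_41 = 19.5/390 = 0.05
  a_12 = 45/300 = 0.15, a_22 = 0/300 = 0.00, a_32 = 30/300 = 0.10, a_42 = 30/300 = 0.10
  a_13 = 26/260 = 0.10, a_23 = 65/260 = 0.25, a_33 = 52/260 = 0.20, a_43 = 13/260 = 0.05
  a_14 = 82.5/330 = 0.25, a_24 = 0/330 = 0.00, a_34 = 33/330 = 0.10, a_44 = 16.5/330 = 0.05
I − A =
  [   0.90    -0.15    -0.10    -0.25]
  [  -0.30     1.00    -0.25     0.00]
  [  -0.05    -0.10     0.80    -0.10]
  [  -0.05    -0.10    -0.05     0.95]
Compute the cofactors C_ij = (−1)^(i+j)·(3×3 minor ij) of I−A; the adjugate is their transpose:
adj(I−A) = Cᵀ =
  [ 0.728750   0.145000   0.149375   0.207500]
  [ 0.239625   0.663625   0.242875   0.088625]
  [ 0.084000   0.102375   0.792250   0.105500]
  [ 0.068000   0.082875   0.075125   0.651625]
det(I−A) = Σ_j (I−A)_1j·C_1j = (0.90)(0.728750) + (-0.15)(0.239625) + (-0.10)(0.084000) + (-0.25)(0.068000) = 0.59453125
(I − A)⁻¹ = adj(I−A) / det(I−A) ≈
  [   1.2258     0.2439     0.2512     0.3490]
  [   0.4030     1.1162     0.4085     0.1491]
  [   0.1413     0.1722     1.3326     0.1775]
  [   0.1144     0.1394     0.1264     1.0960]
x = (I − A)⁻¹ d = adj(I−A)·d / det(I−A), with det(I−A) = 0.59453125:
  x_1 = (0.728750·750 + 0.145000·625 + 0.149375·175 + 0.207500·525) / 0.59453125 = 772.265625 / 0.59453125 ≈ 1298.95
  x_2 = (0.239625·750 + 0.663625·625 + 0.242875·175 + 0.088625·525) / 0.59453125 = 683.515625 / 0.59453125 ≈ 1149.67
  x_3 = (0.084000·750 + 0.102375·625 + 0.792250·175 + 0.105500·525) / 0.59453125 = 321.015625 / 0.59453125 ≈ 539.95
  x_4 = (0.068000·750 + 0.082875·625 + 0.075125·175 + 0.651625·525) / 0.59453125 = 458.046875 / 0.59453125 ≈ 770.43

x_4 = 770.43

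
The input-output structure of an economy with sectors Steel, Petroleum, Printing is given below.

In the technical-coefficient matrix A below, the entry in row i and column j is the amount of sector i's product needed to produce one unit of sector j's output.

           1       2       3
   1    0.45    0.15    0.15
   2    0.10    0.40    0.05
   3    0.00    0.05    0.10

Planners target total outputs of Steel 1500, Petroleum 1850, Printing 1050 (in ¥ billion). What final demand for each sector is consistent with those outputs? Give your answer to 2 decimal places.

I − A =
  [   0.55    -0.15    -0.15]
  [  -0.10     0.60    -0.05]
  [   0.00    -0.05     0.90]
d = (I − A) x:
  d_1 = (+0.55)·1500 + (-0.15)·1850 + (-0.15)·1050 = 390.00
  d_2 = (-0.10)·1500 + (+0.60)·1850 + (-0.05)·1050 = 907.50
  d_3 = (+0.00)·1500 + (-0.05)·1850 + (+0.90)·1050 = 852.50

d_1 = 390.00, d_2 = 907.50, d_3 = 852.50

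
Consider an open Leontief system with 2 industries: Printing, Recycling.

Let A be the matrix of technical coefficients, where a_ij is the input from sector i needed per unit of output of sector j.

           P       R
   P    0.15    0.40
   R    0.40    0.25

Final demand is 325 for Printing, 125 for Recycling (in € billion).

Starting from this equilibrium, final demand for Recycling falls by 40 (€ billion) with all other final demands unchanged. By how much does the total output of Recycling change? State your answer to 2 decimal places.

I − A =
  [   0.85    -0.40]
  [  -0.40     0.75]
det(I−A) = (0.85)(0.75) − (-0.40)(-0.40) = 0.4775
adj(I−A) = [[0.75, 0.40], [0.40, 0.85]]
(I − A)⁻¹ = adj(I−A) / det(I−A) ≈
  [   1.5707     0.8377]
  [   0.8377     1.7801]
Δx = (I − A)⁻¹ Δd with Δd having -40 in the Recycling component and 0 elsewhere.
So Δx_R = L_RR · (-40), where L_RR = adj(I−A)_RR / det(I−A) = 0.85 / 0.4775.
Δx_R = 0.85 × (-40) / 0.4775 = -34.00 / 0.4775 ≈ -71.20.

Δx_R = -71.20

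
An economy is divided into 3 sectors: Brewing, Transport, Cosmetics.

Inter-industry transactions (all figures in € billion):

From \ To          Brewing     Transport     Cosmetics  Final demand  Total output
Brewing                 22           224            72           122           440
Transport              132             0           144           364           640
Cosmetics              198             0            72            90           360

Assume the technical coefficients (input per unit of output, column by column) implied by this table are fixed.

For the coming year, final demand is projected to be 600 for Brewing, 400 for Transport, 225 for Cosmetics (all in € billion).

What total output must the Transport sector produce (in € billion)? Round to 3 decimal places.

Technical coefficients a_ij = z_ij / X_j:
  a_BB = 22/440 = 0.05, a_TB = 132/440 = 0.30, a_CB = 198/440 = 0.45
  a_BT = 224/640 = 0.35, a_TT = 0/640 = 0.00, a_CT = 0/640 = 0.00
  a_BC = 72/360 = 0.20, a_TC = 144/360 = 0.40, a_CC = 72/360 = 0.20
I − A =
  [   0.95    -0.35    -0.20]
  [  -0.30     1.00    -0.40]
  [  -0.45     0.00     0.80]
Cofactors of I−A, C_ij = (−1)^(i+j)·(minor ij) (rows/columns in the sector order above):
  C_11 = (1.00)(0.80) − (-0.40)(0.00) = 0.8000
  C_12 = −[(-0.30)(0.80) − (-0.40)(-0.45)] = 0.4200
  C_13 = (-0.30)(0.00) − (1.00)(-0.45) = 0.4500
  C_21 = −[(-0.35)(0.80) − (-0.20)(0.00)] = 0.2800
  C_22 = (0.95)(0.80) − (-0.20)(-0.45) = 0.6700
  C_23 = −[(0.95)(0.00) − (-0.35)(-0.45)] = 0.1575
  C_31 = (-0.35)(-0.40) − (-0.20)(1.00) = 0.3400
  C_32 = −[(0.95)(-0.40) − (-0.20)(-0.30)] = 0.4400
  C_33 = (0.95)(1.00) − (-0.35)(-0.30) = 0.8450
det(I−A) = Σ_j (I−A)_1j·C_1j = (0.95)(0.8000) + (-0.35)(0.4200) + (-0.20)(0.4500) = 0.5230
adj(I−A) = Cᵀ =
  [ 0.8000   0.2800   0.3400]
  [ 0.4200   0.6700   0.4400]
  [ 0.4500   0.1575   0.8450]
(I − A)⁻¹ = adj(I−A) / det(I−A) ≈
  [   1.5296     0.5354     0.6501]
  [   0.8031     1.2811     0.8413]
  [   0.8604     0.3011     1.6157]
x = (I − A)⁻¹ d = adj(I−A)·d / det(I−A), with det(I−A) = 0.5230:
  x_B = (0.8000·600 + 0.2800·400 + 0.3400·225) / 0.5230 = 668.50 / 0.5230 ≈ 1278.203
  x_T = (0.4200·600 + 0.6700·400 + 0.4400·225) / 0.5230 = 619.00 / 0.5230 ≈ 1183.556
  x_C = (0.4500·600 + 0.1575·400 + 0.8450·225) / 0.5230 = 523.125 / 0.5230 ≈ 1000.239

x_T = 1183.556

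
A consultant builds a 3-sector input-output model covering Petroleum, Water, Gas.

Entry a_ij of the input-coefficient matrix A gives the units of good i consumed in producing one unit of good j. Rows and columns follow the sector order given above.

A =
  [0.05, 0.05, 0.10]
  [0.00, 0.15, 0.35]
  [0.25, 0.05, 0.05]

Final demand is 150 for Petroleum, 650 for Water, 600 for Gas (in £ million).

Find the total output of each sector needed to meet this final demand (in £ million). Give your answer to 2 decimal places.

I − A =
  [   0.95    -0.05    -0.10]
  [   0.00     0.85    -0.35]
  [  -0.25    -0.05     0.95]
Cofactors of I−A, C_ij = (−1)^(i+j)·(minor ij) (rows/columns in the sector order above):
  C_11 = (0.85)(0.95) − (-0.35)(-0.05) = 0.7900
  C_12 = −[(0.00)(0.95) − (-0.35)(-0.25)] = 0.0875
  C_13 = (0.00)(-0.05) − (0.85)(-0.25) = 0.2125
  C_21 = −[(-0.05)(0.95) − (-0.10)(-0.05)] = 0.0525
  C_22 = (0.95)(0.95) − (-0.10)(-0.25) = 0.8775
  C_23 = −[(0.95)(-0.05) − (-0.05)(-0.25)] = 0.0600
  C_31 = (-0.05)(-0.35) − (-0.10)(0.85) = 0.1025
  C_32 = −[(0.95)(-0.35) − (-0.10)(0.00)] = 0.3325
  C_33 = (0.95)(0.85) − (-0.05)(0.00) = 0.8075
det(I−A) = Σ_j (I−A)_1j·C_1j = (0.95)(0.7900) + (-0.05)(0.0875) + (-0.10)(0.2125) = 0.724875
adj(I−A) = Cᵀ =
  [ 0.7900   0.0525   0.1025]
  [ 0.0875   0.8775   0.3325]
  [ 0.2125   0.0600   0.8075]
(I − A)⁻¹ = adj(I−A) / det(I−A) ≈
  [   1.0898     0.0724     0.1414]
  [   0.1207     1.2106     0.4587]
  [   0.2932     0.0828     1.1140]
x = (I − A)⁻¹ d = adj(I−A)·d / det(I−A), with det(I−A) = 0.724875:
  x_P = (0.7900·150 + 0.0525·650 + 0.1025·600) / 0.724875 = 214.125 / 0.724875 ≈ 295.40
  x_W = (0.0875·150 + 0.8775·650 + 0.3325·600) / 0.724875 = 783.00 / 0.724875 ≈ 1080.19
  x_G = (0.2125·150 + 0.0600·650 + 0.8075·600) / 0.724875 = 555.375 / 0.724875 ≈ 766.17

x_P = 295.40, x_W = 1080.19, x_G = 766.17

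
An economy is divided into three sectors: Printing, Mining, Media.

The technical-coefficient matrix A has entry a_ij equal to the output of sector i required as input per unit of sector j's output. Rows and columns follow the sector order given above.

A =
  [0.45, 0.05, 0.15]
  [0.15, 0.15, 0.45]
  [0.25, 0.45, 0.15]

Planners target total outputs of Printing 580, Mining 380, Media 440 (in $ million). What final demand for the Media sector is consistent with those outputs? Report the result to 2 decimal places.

I − A =
  [   0.55    -0.05    -0.15]
  [  -0.15     0.85    -0.45]
  [  -0.25    -0.45     0.85]
d = (I − A) x:
  d_1 = (+0.55)·580 + (-0.05)·380 + (-0.15)·440 = 234.00
  d_2 = (-0.15)·580 + (+0.85)·380 + (-0.45)·440 = 38.00
  d_3 = (-0.25)·580 + (-0.45)·380 + (+0.85)·440 = 58.00

d_3 = 58.00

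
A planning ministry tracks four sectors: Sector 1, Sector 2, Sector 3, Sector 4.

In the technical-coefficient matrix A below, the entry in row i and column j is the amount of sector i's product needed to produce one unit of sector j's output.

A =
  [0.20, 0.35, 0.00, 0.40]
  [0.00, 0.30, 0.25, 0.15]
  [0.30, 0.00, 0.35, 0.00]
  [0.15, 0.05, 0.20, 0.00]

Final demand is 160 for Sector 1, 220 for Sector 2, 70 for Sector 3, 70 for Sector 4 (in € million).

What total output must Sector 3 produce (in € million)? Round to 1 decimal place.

x_3 = 356.9

I − A =
  [   0.80    -0.35     0.00    -0.40]
  [   0.00     0.70    -0.25    -0.15]
  [  -0.30     0.00     0.65     0.00]
  [  -0.15    -0.05    -0.20     1.00]
Compute the cofactors C_ij = (−1)^(i+j)·(3×3 minor ij) of I−A; the adjugate is their transpose:
adj(I−A) = Cᵀ =
  [ 0.450125   0.240500   0.159000   0.216125]
  [ 0.098625   0.457000   0.209000   0.108000]
  [ 0.207750   0.111000   0.504125   0.099750]
  [ 0.114000   0.081125   0.135125   0.337750]
det(I−A) = Σ_j (I−A)_1j·C_1j = (0.80)(0.450125) + (-0.35)(0.098625) + (0.00)(0.207750) + (-0.40)(0.114000) = 0.27998125
(I − A)⁻¹ = adj(I−A) / det(I−A) ≈
  [   1.6077     0.8590     0.5679     0.7719]
  [   0.3523     1.6323     0.7465     0.3857]
  [   0.7420     0.3965     1.8006     0.3563]
  [   0.4072     0.2898     0.4826     1.2063]
x = (I − A)⁻¹ d = adj(I−A)·d / det(I−A), with det(I−A) = 0.27998125:
  x_1 = (0.450125·160 + 0.240500·220 + 0.159000·70 + 0.216125·70) / 0.27998125 = 151.18875 / 0.27998125 ≈ 540.0
  x_2 = (0.098625·160 + 0.457000·220 + 0.209000·70 + 0.108000·70) / 0.27998125 = 138.51 / 0.27998125 ≈ 494.7
  x_3 = (0.207750·160 + 0.111000·220 + 0.504125·70 + 0.099750·70) / 0.27998125 = 99.93125 / 0.27998125 ≈ 356.9
  x_4 = (0.114000·160 + 0.081125·220 + 0.135125·70 + 0.337750·70) / 0.27998125 = 69.18875 / 0.27998125 ≈ 247.1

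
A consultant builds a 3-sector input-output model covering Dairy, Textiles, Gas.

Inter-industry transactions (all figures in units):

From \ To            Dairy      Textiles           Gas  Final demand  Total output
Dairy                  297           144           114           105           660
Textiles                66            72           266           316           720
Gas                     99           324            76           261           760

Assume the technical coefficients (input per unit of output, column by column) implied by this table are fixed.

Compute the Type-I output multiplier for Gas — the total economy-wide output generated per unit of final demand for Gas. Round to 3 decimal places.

Technical coefficients a_ij = z_ij / X_j:
  a_11 = 297/660 = 0.45, a_21 = 66/660 = 0.10, a_31 = 99/660 = 0.15
  a_12 = 144/720 = 0.20, a_22 = 72/720 = 0.10, a_32 = 324/720 = 0.45
  a_13 = 114/760 = 0.15, a_23 = 266/760 = 0.35, a_33 = 76/760 = 0.10
I − A =
  [   0.55    -0.20    -0.15]
  [  -0.10     0.90    -0.35]
  [  -0.15    -0.45     0.90]
Cofactors of I−A, C_ij = (−1)^(i+j)·(minor ij) (rows/columns in the sector order above):
  C_11 = (0.90)(0.90) − (-0.35)(-0.45) = 0.6525
  C_12 = −[(-0.10)(0.90) − (-0.35)(-0.15)] = 0.1425
  C_13 = (-0.10)(-0.45) − (0.90)(-0.15) = 0.1800
  C_21 = −[(-0.20)(0.90) − (-0.15)(-0.45)] = 0.2475
  C_22 = (0.55)(0.90) − (-0.15)(-0.15) = 0.4725
  C_23 = −[(0.55)(-0.45) − (-0.20)(-0.15)] = 0.2775
  C_31 = (-0.20)(-0.35) − (-0.15)(0.90) = 0.2050
  C_32 = −[(0.55)(-0.35) − (-0.15)(-0.10)] = 0.2075
  C_33 = (0.55)(0.90) − (-0.20)(-0.10) = 0.4750
det(I−A) = Σ_j (I−A)_1j·C_1j = (0.55)(0.6525) + (-0.20)(0.1425) + (-0.15)(0.1800) = 0.303375
adj(I−A) = Cᵀ =
  [ 0.6525   0.2475   0.2050]
  [ 0.1425   0.4725   0.2075]
  [ 0.1800   0.2775   0.4750]
(I − A)⁻¹ = adj(I−A) / det(I−A) ≈
  [   2.1508     0.8158     0.6757]
  [   0.4697     1.5575     0.6840]
  [   0.5933     0.9147     1.5657]
The output multiplier for sector j is the column-j sum of the Leontief inverse (I − A)⁻¹ = adj(I−A) / det(I−A).
Column 3 of adj(I−A): (0.2050, 0.2075, 0.4750); det(I−A) = 0.303375.
m_3 = (0.2050 + 0.2075 + 0.4750) / 0.303375 = 0.8875 / 0.303375 ≈ 2.925.

m_3 = 2.925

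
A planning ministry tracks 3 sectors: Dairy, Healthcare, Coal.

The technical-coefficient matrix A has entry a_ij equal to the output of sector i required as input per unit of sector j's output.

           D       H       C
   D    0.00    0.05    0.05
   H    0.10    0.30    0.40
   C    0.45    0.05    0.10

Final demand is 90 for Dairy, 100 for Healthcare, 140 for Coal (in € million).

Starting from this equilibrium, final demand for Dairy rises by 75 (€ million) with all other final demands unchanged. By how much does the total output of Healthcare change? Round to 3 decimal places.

Δx_H = 34.884

I − A =
  [   1.00    -0.05    -0.05]
  [  -0.10     0.70    -0.40]
  [  -0.45    -0.05     0.90]
Cofactors of I−A, C_ij = (−1)^(i+j)·(minor ij) (rows/columns in the sector order above):
  C_11 = (0.70)(0.90) − (-0.40)(-0.05) = 0.6100
  C_12 = −[(-0.10)(0.90) − (-0.40)(-0.45)] = 0.2700
  C_13 = (-0.10)(-0.05) − (0.70)(-0.45) = 0.3200
  C_21 = −[(-0.05)(0.90) − (-0.05)(-0.05)] = 0.0475
  C_22 = (1.00)(0.90) − (-0.05)(-0.45) = 0.8775
  C_23 = −[(1.00)(-0.05) − (-0.05)(-0.45)] = 0.0725
  C_31 = (-0.05)(-0.40) − (-0.05)(0.70) = 0.0550
  C_32 = −[(1.00)(-0.40) − (-0.05)(-0.10)] = 0.4050
  C_33 = (1.00)(0.70) − (-0.05)(-0.10) = 0.6950
det(I−A) = Σ_j (I−A)_1j·C_1j = (1.00)(0.6100) + (-0.05)(0.2700) + (-0.05)(0.3200) = 0.5805
adj(I−A) = Cᵀ =
  [ 0.6100   0.0475   0.0550]
  [ 0.2700   0.8775   0.4050]
  [ 0.3200   0.0725   0.6950]
(I − A)⁻¹ = adj(I−A) / det(I−A) ≈
  [   1.0508     0.0818     0.0947]
  [   0.4651     1.5116     0.6977]
  [   0.5512     0.1249     1.1972]
Δx = (I − A)⁻¹ Δd with Δd having +75 in the Dairy component and 0 elsewhere.
So Δx_H = L_HD · (+75), where L_HD = adj(I−A)_HD / det(I−A) = 0.2700 / 0.5805.
Δx_H = 0.2700 × (+75) / 0.5805 = 20.25 / 0.5805 ≈ 34.884.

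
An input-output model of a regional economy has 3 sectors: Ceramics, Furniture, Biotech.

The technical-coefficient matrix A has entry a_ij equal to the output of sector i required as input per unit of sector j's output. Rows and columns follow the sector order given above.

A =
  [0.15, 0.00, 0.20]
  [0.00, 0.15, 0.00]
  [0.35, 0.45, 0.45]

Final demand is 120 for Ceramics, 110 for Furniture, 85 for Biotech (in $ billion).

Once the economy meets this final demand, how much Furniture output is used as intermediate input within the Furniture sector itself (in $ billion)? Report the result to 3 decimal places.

z_22 = 19.412

I − A =
  [   0.85     0.00    -0.20]
  [   0.00     0.85     0.00]
  [  -0.35    -0.45     0.55]
Cofactors of I−A, C_ij = (−1)^(i+j)·(minor ij) (rows/columns in the sector order above):
  C_11 = (0.85)(0.55) − (0.00)(-0.45) = 0.4675
  C_12 = −[(0.00)(0.55) − (0.00)(-0.35)] = 0.0000
  C_13 = (0.00)(-0.45) − (0.85)(-0.35) = 0.2975
  C_21 = −[(0.00)(0.55) − (-0.20)(-0.45)] = 0.0900
  C_22 = (0.85)(0.55) − (-0.20)(-0.35) = 0.3975
  C_23 = −[(0.85)(-0.45) − (0.00)(-0.35)] = 0.3825
  C_31 = (0.00)(0.00) − (-0.20)(0.85) = 0.1700
  C_32 = −[(0.85)(0.00) − (-0.20)(0.00)] = 0.0000
  C_33 = (0.85)(0.85) − (0.00)(0.00) = 0.7225
det(I−A) = Σ_j (I−A)_1j·C_1j = (0.85)(0.4675) + (0.00)(0.0000) + (-0.20)(0.2975) = 0.337875
adj(I−A) = Cᵀ =
  [ 0.4675   0.0900   0.1700]
  [ 0.0000   0.3975   0.0000]
  [ 0.2975   0.3825   0.7225]
(I − A)⁻¹ = adj(I−A) / det(I−A) ≈
  [   1.3836     0.2664     0.5031]
  [   0.0000     1.1765     0.0000]
  [   0.8805     1.1321     2.1384]
First solve x = (I − A)⁻¹ d = adj(I−A)·d / det(I−A); in particular x_2 = (0.0000·120 + 0.3975·110 + 0.0000·85) / 0.337875 = 43.725 / 0.337875 ≈ 129.41176.
Intermediate flow from 2 to 2: z_22 = a_22 · x_2 = 0.15 × 43.725 / 0.337875 = 6.55875 / 0.337875 ≈ 19.412.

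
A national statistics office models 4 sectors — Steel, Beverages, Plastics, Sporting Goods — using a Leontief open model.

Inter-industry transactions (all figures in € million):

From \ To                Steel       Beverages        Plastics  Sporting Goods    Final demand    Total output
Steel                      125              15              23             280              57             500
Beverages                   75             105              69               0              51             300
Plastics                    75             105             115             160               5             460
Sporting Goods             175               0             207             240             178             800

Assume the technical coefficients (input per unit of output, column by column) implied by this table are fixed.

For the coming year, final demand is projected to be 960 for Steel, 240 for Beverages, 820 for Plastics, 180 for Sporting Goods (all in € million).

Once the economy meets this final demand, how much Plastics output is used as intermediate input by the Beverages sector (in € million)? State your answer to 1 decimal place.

z_32 = 814.9

Technical coefficients a_ij = z_ij / X_j:
  a_11 = 125/500 = 0.25, a_21 = 75/500 = 0.15, a_31 = 75/500 = 0.15, a_41 = 175/500 = 0.35
  a_12 = 15/300 = 0.05, a_22 = 105/300 = 0.35, a_32 = 105/300 = 0.35, a_42 = 0/300 = 0.00
  a_13 = 23/460 = 0.05, a_23 = 69/460 = 0.15, a_33 = 115/460 = 0.25, a_43 = 207/460 = 0.45
  a_14 = 280/800 = 0.35, a_24 = 0/800 = 0.00, a_34 = 160/800 = 0.20, a_44 = 240/800 = 0.30
I − A =
  [   0.75    -0.05    -0.05    -0.35]
  [  -0.15     0.65    -0.15     0.00]
  [  -0.15    -0.35     0.75    -0.20]
  [  -0.35     0.00    -0.45     0.70]
Compute the cofactors C_ij = (−1)^(i+j)·(3×3 minor ij) of I−A; the adjugate is their transpose:
adj(I−A) = Cᵀ =
  [ 0.246000   0.089125   0.130375   0.160250]
  [ 0.091500   0.202000   0.089250   0.071250]
  [ 0.150500   0.149625   0.256375   0.148500]
  [ 0.219750   0.140750   0.230000   0.312000]
det(I−A) = Σ_j (I−A)_1j·C_1j = (0.75)(0.246000) + (-0.05)(0.091500) + (-0.05)(0.150500) + (-0.35)(0.219750) = 0.0954875
(I − A)⁻¹ = adj(I−A) / det(I−A) ≈
  [   2.5763     0.9334     1.3654     1.6782]
  [   0.9582     2.1155     0.9347     0.7462]
  [   1.5761     1.5670     2.6849     1.5552]
  [   2.3013     1.4740     2.4087     3.2674]
First solve x = (I − A)⁻¹ d = adj(I−A)·d / det(I−A); in particular x_2 = (0.091500·960 + 0.202000·240 + 0.089250·820 + 0.071250·180) / 0.0954875 = 222.33 / 0.0954875 ≈ 2328.368.
Intermediate flow from 3 to 2: z_32 = a_32 · x_2 = 0.35 × 222.33 / 0.0954875 = 77.8155 / 0.0954875 ≈ 814.9.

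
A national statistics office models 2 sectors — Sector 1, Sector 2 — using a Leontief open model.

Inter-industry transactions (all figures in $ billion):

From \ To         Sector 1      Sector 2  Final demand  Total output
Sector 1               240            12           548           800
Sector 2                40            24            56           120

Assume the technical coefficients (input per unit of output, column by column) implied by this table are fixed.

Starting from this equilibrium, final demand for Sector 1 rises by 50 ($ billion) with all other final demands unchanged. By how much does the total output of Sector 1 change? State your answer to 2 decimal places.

Δx_1 = 72.07

Technical coefficients a_ij = z_ij / X_j:
  a_11 = 240/800 = 0.30, a_21 = 40/800 = 0.05
  a_12 = 12/120 = 0.10, a_22 = 24/120 = 0.20
I − A =
  [   0.70    -0.10]
  [  -0.05     0.80]
det(I−A) = (0.70)(0.80) − (-0.10)(-0.05) = 0.5550
adj(I−A) = [[0.80, 0.10], [0.05, 0.70]]
(I − A)⁻¹ = adj(I−A) / det(I−A) ≈
  [   1.4414     0.1802]
  [   0.0901     1.2613]
Δx = (I − A)⁻¹ Δd with Δd having +50 in the Sector 1 component and 0 elsewhere.
So Δx_1 = L_11 · (+50), where L_11 = adj(I−A)_11 / det(I−A) = 0.80 / 0.5550.
Δx_1 = 0.80 × (+50) / 0.5550 = 40.00 / 0.5550 ≈ 72.07.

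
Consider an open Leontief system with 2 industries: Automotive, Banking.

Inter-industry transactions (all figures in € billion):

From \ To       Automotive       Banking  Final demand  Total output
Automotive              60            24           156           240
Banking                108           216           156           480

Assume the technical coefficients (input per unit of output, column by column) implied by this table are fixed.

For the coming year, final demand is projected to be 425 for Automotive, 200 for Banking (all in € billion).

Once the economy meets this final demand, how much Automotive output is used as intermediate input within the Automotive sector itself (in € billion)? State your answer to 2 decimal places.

z_11 = 156.25

Technical coefficients a_ij = z_ij / X_j:
  a_11 = 60/240 = 0.25, a_21 = 108/240 = 0.45
  a_12 = 24/480 = 0.05, a_22 = 216/480 = 0.45
I − A =
  [   0.75    -0.05]
  [  -0.45     0.55]
det(I−A) = (0.75)(0.55) − (-0.05)(-0.45) = 0.3900
adj(I−A) = [[0.55, 0.05], [0.45, 0.75]]
(I − A)⁻¹ = adj(I−A) / det(I−A) ≈
  [   1.4103     0.1282]
  [   1.1538     1.9231]
First solve x = (I − A)⁻¹ d = adj(I−A)·d / det(I−A); in particular x_1 = (0.55·425 + 0.05·200) / 0.3900 = 243.75 / 0.3900 = 625.0000.
Intermediate flow from 1 to 1: z_11 = a_11 · x_1 = 0.25 × 243.75 / 0.3900 = 60.9375 / 0.3900 = 156.25.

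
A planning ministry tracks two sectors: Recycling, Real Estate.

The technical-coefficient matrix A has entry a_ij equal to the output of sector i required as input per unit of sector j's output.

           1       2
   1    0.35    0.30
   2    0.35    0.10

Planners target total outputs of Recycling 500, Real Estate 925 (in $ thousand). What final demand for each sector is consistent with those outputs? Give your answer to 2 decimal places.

I − A =
  [   0.65    -0.30]
  [  -0.35     0.90]
d = (I − A) x:
  d_1 = (+0.65)·500 + (-0.30)·925 = 47.50
  d_2 = (-0.35)·500 + (+0.90)·925 = 657.50

d_1 = 47.50, d_2 = 657.50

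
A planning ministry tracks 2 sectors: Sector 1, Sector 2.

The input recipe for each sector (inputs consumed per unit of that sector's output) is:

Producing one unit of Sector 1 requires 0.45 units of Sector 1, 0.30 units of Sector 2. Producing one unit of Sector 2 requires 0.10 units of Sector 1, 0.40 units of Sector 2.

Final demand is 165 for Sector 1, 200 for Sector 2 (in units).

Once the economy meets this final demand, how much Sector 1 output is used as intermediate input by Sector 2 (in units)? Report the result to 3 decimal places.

I − A =
  [   0.55    -0.10]
  [  -0.30     0.60]
det(I−A) = (0.55)(0.60) − (-0.10)(-0.30) = 0.3000
adj(I−A) = [[0.60, 0.10], [0.30, 0.55]]
(I − A)⁻¹ = adj(I−A) / det(I−A) ≈
  [   2.0000     0.3333]
  [   1.0000     1.8333]
First solve x = (I − A)⁻¹ d = adj(I−A)·d / det(I−A); in particular x_2 = (0.30·165 + 0.55·200) / 0.3000 = 159.50 / 0.3000 ≈ 531.66667.
Intermediate flow from 1 to 2: z_12 = a_12 · x_2 = 0.10 × 159.50 / 0.3000 = 15.95 / 0.3000 ≈ 53.167.

z_12 = 53.167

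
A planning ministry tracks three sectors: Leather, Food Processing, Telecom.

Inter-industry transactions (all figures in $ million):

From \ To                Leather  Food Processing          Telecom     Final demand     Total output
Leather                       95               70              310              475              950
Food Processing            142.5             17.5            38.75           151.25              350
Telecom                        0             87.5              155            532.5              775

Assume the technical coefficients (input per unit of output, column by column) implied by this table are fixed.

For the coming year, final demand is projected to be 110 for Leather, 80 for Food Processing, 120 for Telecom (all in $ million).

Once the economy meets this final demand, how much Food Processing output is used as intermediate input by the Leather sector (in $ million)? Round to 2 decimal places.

z_21 = 35.46

Technical coefficients a_ij = z_ij / X_j:
  a_11 = 95/950 = 0.10, a_21 = 142.5/950 = 0.15, a_31 = 0/950 = 0.00
  a_12 = 70/350 = 0.20, a_22 = 17.5/350 = 0.05, a_32 = 87.5/350 = 0.25
  a_13 = 310/775 = 0.40, a_23 = 38.75/775 = 0.05, a_33 = 155/775 = 0.20
I − A =
  [   0.90    -0.20    -0.40]
  [  -0.15     0.95    -0.05]
  [   0.00    -0.25     0.80]
Cofactors of I−A, C_ij = (−1)^(i+j)·(minor ij) (rows/columns in the sector order above):
  C_11 = (0.95)(0.80) − (-0.05)(-0.25) = 0.7475
  C_12 = −[(-0.15)(0.80) − (-0.05)(0.00)] = 0.1200
  C_13 = (-0.15)(-0.25) − (0.95)(0.00) = 0.0375
  C_21 = −[(-0.20)(0.80) − (-0.40)(-0.25)] = 0.2600
  C_22 = (0.90)(0.80) − (-0.40)(0.00) = 0.7200
  C_23 = −[(0.90)(-0.25) − (-0.20)(0.00)] = 0.2250
  C_31 = (-0.20)(-0.05) − (-0.40)(0.95) = 0.3900
  C_32 = −[(0.90)(-0.05) − (-0.40)(-0.15)] = 0.1050
  C_33 = (0.90)(0.95) − (-0.20)(-0.15) = 0.8250
det(I−A) = Σ_j (I−A)_1j·C_1j = (0.90)(0.7475) + (-0.20)(0.1200) + (-0.40)(0.0375) = 0.63375
adj(I−A) = Cᵀ =
  [ 0.7475   0.2600   0.3900]
  [ 0.1200   0.7200   0.1050]
  [ 0.0375   0.2250   0.8250]
(I − A)⁻¹ = adj(I−A) / det(I−A) ≈
  [   1.1795     0.4103     0.6154]
  [   0.1893     1.1361     0.1657]
  [   0.0592     0.3550     1.3018]
First solve x = (I − A)⁻¹ d = adj(I−A)·d / det(I−A); in particular x_1 = (0.7475·110 + 0.2600·80 + 0.3900·120) / 0.63375 = 149.825 / 0.63375 ≈ 236.4103.
Intermediate flow from 2 to 1: z_21 = a_21 · x_1 = 0.15 × 149.825 / 0.63375 = 22.47375 / 0.63375 ≈ 35.46.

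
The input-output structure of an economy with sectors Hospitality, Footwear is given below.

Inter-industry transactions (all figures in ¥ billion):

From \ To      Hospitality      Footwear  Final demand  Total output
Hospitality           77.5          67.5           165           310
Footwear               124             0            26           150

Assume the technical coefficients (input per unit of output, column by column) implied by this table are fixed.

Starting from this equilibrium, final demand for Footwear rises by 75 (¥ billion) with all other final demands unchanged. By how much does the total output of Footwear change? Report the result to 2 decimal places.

Δx_2 = 98.68

Technical coefficients a_ij = z_ij / X_j:
  a_11 = 77.5/310 = 0.25, a_21 = 124/310 = 0.40
  a_12 = 67.5/150 = 0.45, a_22 = 0/150 = 0.00
I − A =
  [   0.75    -0.45]
  [  -0.40     1.00]
det(I−A) = (0.75)(1.00) − (-0.45)(-0.40) = 0.5700
adj(I−A) = [[1.00, 0.45], [0.40, 0.75]]
(I − A)⁻¹ = adj(I−A) / det(I−A) ≈
  [   1.7544     0.7895]
  [   0.7018     1.3158]
Δx = (I − A)⁻¹ Δd with Δd having +75 in the Footwear component and 0 elsewhere.
So Δx_2 = L_22 · (+75), where L_22 = adj(I−A)_22 / det(I−A) = 0.75 / 0.5700.
Δx_2 = 0.75 × (+75) / 0.5700 = 56.25 / 0.5700 ≈ 98.68.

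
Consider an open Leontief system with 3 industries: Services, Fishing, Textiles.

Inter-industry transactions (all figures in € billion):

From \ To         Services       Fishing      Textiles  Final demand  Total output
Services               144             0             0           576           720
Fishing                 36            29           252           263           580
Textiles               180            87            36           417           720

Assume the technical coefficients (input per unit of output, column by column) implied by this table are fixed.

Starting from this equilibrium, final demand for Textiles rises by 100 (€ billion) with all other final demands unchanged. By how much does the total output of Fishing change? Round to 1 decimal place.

Technical coefficients a_ij = z_ij / X_j:
  a_11 = 144/720 = 0.20, a_21 = 36/720 = 0.05, a_31 = 180/720 = 0.25
  a_12 = 0/580 = 0.00, a_22 = 29/580 = 0.05, a_32 = 87/580 = 0.15
  a_13 = 0/720 = 0.00, a_23 = 252/720 = 0.35, a_33 = 36/720 = 0.05
I − A =
  [   0.80     0.00     0.00]
  [  -0.05     0.95    -0.35]
  [  -0.25    -0.15     0.95]
Cofactors of I−A, C_ij = (−1)^(i+j)·(minor ij) (rows/columns in the sector order above):
  C_11 = (0.95)(0.95) − (-0.35)(-0.15) = 0.8500
  C_12 = −[(-0.05)(0.95) − (-0.35)(-0.25)] = 0.1350
  C_13 = (-0.05)(-0.15) − (0.95)(-0.25) = 0.2450
  C_21 = −[(0.00)(0.95) − (0.00)(-0.15)] = 0.0000
  C_22 = (0.80)(0.95) − (0.00)(-0.25) = 0.7600
  C_23 = −[(0.80)(-0.15) − (0.00)(-0.25)] = 0.1200
  C_31 = (0.00)(-0.35) − (0.00)(0.95) = 0.0000
  C_32 = −[(0.80)(-0.35) − (0.00)(-0.05)] = 0.2800
  C_33 = (0.80)(0.95) − (0.00)(-0.05) = 0.7600
det(I−A) = Σ_j (I−A)_1j·C_1j = (0.80)(0.8500) + (0.00)(0.1350) + (0.00)(0.2450) = 0.6800
adj(I−A) = Cᵀ =
  [ 0.8500   0.0000   0.0000]
  [ 0.1350   0.7600   0.2800]
  [ 0.2450   0.1200   0.7600]
(I − A)⁻¹ = adj(I−A) / det(I−A) ≈
  [   1.2500     0.0000     0.0000]
  [   0.1985     1.1176     0.4118]
  [   0.3603     0.1765     1.1176]
Δx = (I − A)⁻¹ Δd with Δd having +100 in the Textiles component and 0 elsewhere.
So Δx_2 = L_23 · (+100), where L_23 = adj(I−A)_23 / det(I−A) = 0.2800 / 0.6800.
Δx_2 = 0.2800 × (+100) / 0.6800 = 28.00 / 0.6800 ≈ 41.2.

Δx_2 = 41.2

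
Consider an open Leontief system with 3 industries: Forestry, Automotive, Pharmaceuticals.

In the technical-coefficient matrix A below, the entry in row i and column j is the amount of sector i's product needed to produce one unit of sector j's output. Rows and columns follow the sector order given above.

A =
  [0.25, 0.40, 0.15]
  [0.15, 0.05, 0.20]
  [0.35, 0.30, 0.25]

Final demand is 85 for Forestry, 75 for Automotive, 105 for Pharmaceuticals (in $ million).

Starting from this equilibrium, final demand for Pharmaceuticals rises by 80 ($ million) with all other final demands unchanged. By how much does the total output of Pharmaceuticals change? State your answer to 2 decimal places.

I − A =
  [   0.75    -0.40    -0.15]
  [  -0.15     0.95    -0.20]
  [  -0.35    -0.30     0.75]
Cofactors of I−A, C_ij = (−1)^(i+j)·(minor ij) (rows/columns in the sector order above):
  C_11 = (0.95)(0.75) − (-0.20)(-0.30) = 0.6525
  C_12 = −[(-0.15)(0.75) − (-0.20)(-0.35)] = 0.1825
  C_13 = (-0.15)(-0.30) − (0.95)(-0.35) = 0.3775
  C_21 = −[(-0.40)(0.75) − (-0.15)(-0.30)] = 0.3450
  C_22 = (0.75)(0.75) − (-0.15)(-0.35) = 0.5100
  C_23 = −[(0.75)(-0.30) − (-0.40)(-0.35)] = 0.3650
  C_31 = (-0.40)(-0.20) − (-0.15)(0.95) = 0.2225
  C_32 = −[(0.75)(-0.20) − (-0.15)(-0.15)] = 0.1725
  C_33 = (0.75)(0.95) − (-0.40)(-0.15) = 0.6525
det(I−A) = Σ_j (I−A)_1j·C_1j = (0.75)(0.6525) + (-0.40)(0.1825) + (-0.15)(0.3775) = 0.35975
adj(I−A) = Cᵀ =
  [ 0.6525   0.3450   0.2225]
  [ 0.1825   0.5100   0.1725]
  [ 0.3775   0.3650   0.6525]
(I − A)⁻¹ = adj(I−A) / det(I−A) ≈
  [   1.8138     0.9590     0.6185]
  [   0.5073     1.4177     0.4795]
  [   1.0493     1.0146     1.8138]
Δx = (I − A)⁻¹ Δd with Δd having +80 in the Pharmaceuticals component and 0 elsewhere.
So Δx_3 = L_33 · (+80), where L_33 = adj(I−A)_33 / det(I−A) = 0.6525 / 0.35975.
Δx_3 = 0.6525 × (+80) / 0.35975 = 52.20 / 0.35975 ≈ 145.10.

Δx_3 = 145.10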